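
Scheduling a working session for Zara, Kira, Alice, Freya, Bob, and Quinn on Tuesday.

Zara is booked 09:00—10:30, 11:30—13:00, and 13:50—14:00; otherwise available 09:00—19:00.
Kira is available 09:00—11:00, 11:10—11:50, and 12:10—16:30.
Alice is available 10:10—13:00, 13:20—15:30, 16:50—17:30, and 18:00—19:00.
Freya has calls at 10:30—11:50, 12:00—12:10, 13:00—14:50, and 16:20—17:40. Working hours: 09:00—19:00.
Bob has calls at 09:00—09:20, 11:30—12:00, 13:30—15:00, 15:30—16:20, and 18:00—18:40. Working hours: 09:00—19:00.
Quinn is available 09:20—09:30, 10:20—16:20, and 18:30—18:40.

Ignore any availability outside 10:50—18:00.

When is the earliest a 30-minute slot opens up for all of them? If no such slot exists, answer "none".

15:00

Zara free within 09:00–19:00: 10:30–11:30, 13:00–13:50, 14:00–19:00.
Freya free within 09:00–19:00: 09:00–10:30, 11:50–12:00, 12:10–13:00, 14:50–16:20, 17:40–19:00.
Bob free within 09:00–19:00: 09:20–11:30, 12:00–13:30, 15:00–15:30, 16:20–18:00, 18:40–19:00.
Zara ∩ Kira: 10:30–11:00, 11:10–11:30, 13:00–13:50, 14:00–16:30.
Zara ∩ Kira ∩ Alice: 10:30–11:00, 11:10–11:30, 13:20–13:50, 14:00–15:30.
Zara ∩ Kira ∩ Alice ∩ Freya: 14:50–15:30.
Zara ∩ Kira ∩ Alice ∩ Freya ∩ Bob: 15:00–15:30.
Zara ∩ Kira ∩ Alice ∩ Freya ∩ Bob ∩ Quinn: 15:00–15:30.
Restricted to 10:50–18:00: 15:00–15:30.
Windows ≥ 30 min: 15:00–15:30.
Earliest such window starts at 15:00.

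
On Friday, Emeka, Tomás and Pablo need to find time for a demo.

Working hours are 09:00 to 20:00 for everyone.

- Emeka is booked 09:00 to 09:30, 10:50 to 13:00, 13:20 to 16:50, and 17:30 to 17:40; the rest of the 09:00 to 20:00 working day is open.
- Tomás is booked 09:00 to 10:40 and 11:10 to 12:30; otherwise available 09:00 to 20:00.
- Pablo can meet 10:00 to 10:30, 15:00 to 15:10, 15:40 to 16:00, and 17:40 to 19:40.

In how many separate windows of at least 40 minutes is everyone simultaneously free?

1

Emeka free within 09:00–20:00: 09:30–10:50, 13:00–13:20, 16:50–17:30, 17:40–20:00.
Tomás free within 09:00–20:00: 10:40–11:10, 12:30–20:00.
Emeka ∩ Tomás: 10:40–10:50, 13:00–13:20, 16:50–17:30, 17:40–20:00.
Emeka ∩ Tomás ∩ Pablo: 17:40–19:40.
Windows ≥ 40 min: 17:40–19:40.
That's 1 window.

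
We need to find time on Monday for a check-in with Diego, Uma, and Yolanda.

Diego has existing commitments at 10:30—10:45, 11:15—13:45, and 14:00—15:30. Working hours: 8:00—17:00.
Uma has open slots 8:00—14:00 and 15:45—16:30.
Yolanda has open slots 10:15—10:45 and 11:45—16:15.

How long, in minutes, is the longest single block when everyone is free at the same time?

Diego free within 08:00–17:00: 08:00–10:30, 10:45–11:15, 13:45–14:00, 15:30–17:00.
Diego ∩ Uma: 08:00–10:30, 10:45–11:15, 13:45–14:00, 15:45–16:30.
Diego ∩ Uma ∩ Yolanda: 10:15–10:30, 13:45–14:00, 15:45–16:15.
Common window lengths: 15, 15, 30 min; longest is 30.

30 minutes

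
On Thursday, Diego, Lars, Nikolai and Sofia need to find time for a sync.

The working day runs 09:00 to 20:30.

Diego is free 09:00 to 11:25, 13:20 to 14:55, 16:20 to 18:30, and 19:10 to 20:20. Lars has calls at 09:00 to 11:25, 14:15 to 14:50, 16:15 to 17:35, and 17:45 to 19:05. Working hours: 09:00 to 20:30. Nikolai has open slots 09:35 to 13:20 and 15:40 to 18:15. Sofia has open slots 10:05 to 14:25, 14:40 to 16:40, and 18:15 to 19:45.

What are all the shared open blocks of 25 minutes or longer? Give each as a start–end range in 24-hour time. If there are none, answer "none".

Lars free within 09:00–20:30: 11:25–14:15, 14:50–16:15, 17:35–17:45, 19:05–20:30.
Diego ∩ Lars: 13:20–14:15, 14:50–14:55, 17:35–17:45, 19:10–20:20.
Diego ∩ Lars ∩ Nikolai: 17:35–17:45.
Diego ∩ Lars ∩ Nikolai ∩ Sofia: (none).
Windows ≥ 25 min: (none).

none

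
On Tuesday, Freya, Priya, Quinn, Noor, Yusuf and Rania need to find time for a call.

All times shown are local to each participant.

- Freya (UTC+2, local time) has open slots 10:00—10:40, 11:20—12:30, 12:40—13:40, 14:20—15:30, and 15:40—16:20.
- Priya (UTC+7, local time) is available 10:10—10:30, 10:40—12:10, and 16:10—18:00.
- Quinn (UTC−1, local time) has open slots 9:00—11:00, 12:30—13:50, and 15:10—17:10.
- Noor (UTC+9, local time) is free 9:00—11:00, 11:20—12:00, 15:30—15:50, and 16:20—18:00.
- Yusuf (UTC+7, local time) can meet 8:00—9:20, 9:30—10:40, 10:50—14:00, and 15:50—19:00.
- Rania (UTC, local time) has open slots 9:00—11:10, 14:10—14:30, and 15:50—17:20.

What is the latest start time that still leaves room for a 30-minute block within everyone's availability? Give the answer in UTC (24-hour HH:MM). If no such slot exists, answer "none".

Freya → UTC: 08:00–08:40, 09:20–10:30, 10:40–11:40, 12:20–13:30, 13:40–14:20.
Priya → UTC: 03:10–03:30, 03:40–05:10, 09:10–11:00.
Quinn → UTC: 10:00–12:00, 13:30–14:50, 16:10–18:10.
Noor → UTC: 00:00–02:00, 02:20–03:00, 06:30–06:50, 07:20–09:00.
Yusuf → UTC: 01:00–02:20, 02:30–03:40, 03:50–07:00, 08:50–12:00.
Rania → UTC: 09:00–11:10, 14:10–14:30, 15:50–17:20.
Freya ∩ Priya: 09:20–10:30, 10:40–11:00.
Freya ∩ Priya ∩ Quinn: 10:00–10:30, 10:40–11:00.
Freya ∩ Priya ∩ Quinn ∩ Noor: (none).
Freya ∩ Priya ∩ Quinn ∩ Noor ∩ Yusuf: (none).
Freya ∩ Priya ∩ Quinn ∩ Noor ∩ Yusuf ∩ Rania: (none).
Windows ≥ 30 min: (none).

none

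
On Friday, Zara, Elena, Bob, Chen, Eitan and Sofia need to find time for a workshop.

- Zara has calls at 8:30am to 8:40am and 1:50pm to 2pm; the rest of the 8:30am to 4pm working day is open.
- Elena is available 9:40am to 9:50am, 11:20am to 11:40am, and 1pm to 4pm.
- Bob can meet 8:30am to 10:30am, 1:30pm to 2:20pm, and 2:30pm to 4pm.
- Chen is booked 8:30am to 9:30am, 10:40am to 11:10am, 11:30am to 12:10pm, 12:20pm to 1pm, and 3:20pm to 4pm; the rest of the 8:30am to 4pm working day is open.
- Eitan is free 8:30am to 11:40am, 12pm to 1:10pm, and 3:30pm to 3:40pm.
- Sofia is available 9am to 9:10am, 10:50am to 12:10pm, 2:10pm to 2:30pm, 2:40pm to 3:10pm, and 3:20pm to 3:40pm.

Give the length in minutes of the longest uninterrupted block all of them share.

Zara free within 08:30–16:00: 08:40–13:50, 14:00–16:00.
Chen free within 08:30–16:00: 09:30–10:40, 11:10–11:30, 12:10–12:20, 13:00–15:20.
Zara ∩ Elena: 09:40–09:50, 11:20–11:40, 13:00–13:50, 14:00–16:00.
Zara ∩ Elena ∩ Bob: 09:40–09:50, 13:30–13:50, 14:00–14:20, 14:30–16:00.
Zara ∩ Elena ∩ Bob ∩ Chen: 09:40–09:50, 13:30–13:50, 14:00–14:20, 14:30–15:20.
Zara ∩ Elena ∩ Bob ∩ Chen ∩ Eitan: 09:40–09:50.
Zara ∩ Elena ∩ Bob ∩ Chen ∩ Eitan ∩ Sofia: (none).
No common window.

0 minutes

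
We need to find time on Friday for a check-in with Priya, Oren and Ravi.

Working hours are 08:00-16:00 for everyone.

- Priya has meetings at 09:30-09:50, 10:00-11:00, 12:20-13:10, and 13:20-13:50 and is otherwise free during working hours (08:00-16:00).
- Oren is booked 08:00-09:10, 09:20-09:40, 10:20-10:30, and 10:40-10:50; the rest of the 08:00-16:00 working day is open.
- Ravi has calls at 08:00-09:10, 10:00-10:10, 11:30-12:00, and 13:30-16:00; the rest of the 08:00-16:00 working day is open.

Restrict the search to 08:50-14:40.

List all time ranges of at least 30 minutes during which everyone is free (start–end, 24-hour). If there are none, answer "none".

11:00–11:30

Priya free within 08:00–16:00: 08:00–09:30, 09:50–10:00, 11:00–12:20, 13:10–13:20, 13:50–16:00.
Oren free within 08:00–16:00: 09:10–09:20, 09:40–10:20, 10:30–10:40, 10:50–16:00.
Ravi free within 08:00–16:00: 09:10–10:00, 10:10–11:30, 12:00–13:30.
Priya ∩ Oren: 09:10–09:20, 09:50–10:00, 11:00–12:20, 13:10–13:20, 13:50–16:00.
Priya ∩ Oren ∩ Ravi: 09:10–09:20, 09:50–10:00, 11:00–11:30, 12:00–12:20, 13:10–13:20.
Restricted to 08:50–14:40: 09:10–09:20, 09:50–10:00, 11:00–11:30, 12:00–12:20, 13:10–13:20.
Windows ≥ 30 min: 11:00–11:30.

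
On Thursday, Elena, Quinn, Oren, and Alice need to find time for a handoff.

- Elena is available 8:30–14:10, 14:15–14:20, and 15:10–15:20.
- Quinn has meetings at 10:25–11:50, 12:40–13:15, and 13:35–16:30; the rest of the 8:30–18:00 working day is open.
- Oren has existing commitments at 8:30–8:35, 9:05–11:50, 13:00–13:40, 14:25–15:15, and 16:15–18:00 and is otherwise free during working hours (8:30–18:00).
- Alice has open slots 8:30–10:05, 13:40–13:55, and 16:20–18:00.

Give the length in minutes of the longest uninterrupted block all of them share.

30 minutes

Quinn free within 08:30–18:00: 08:30–10:25, 11:50–12:40, 13:15–13:35, 16:30–18:00.
Oren free within 08:30–18:00: 08:35–09:05, 11:50–13:00, 13:40–14:25, 15:15–16:15.
Elena ∩ Quinn: 08:30–10:25, 11:50–12:40, 13:15–13:35.
Elena ∩ Quinn ∩ Oren: 08:35–09:05, 11:50–12:40.
Elena ∩ Quinn ∩ Oren ∩ Alice: 08:35–09:05.
Single common window of 30 minutes.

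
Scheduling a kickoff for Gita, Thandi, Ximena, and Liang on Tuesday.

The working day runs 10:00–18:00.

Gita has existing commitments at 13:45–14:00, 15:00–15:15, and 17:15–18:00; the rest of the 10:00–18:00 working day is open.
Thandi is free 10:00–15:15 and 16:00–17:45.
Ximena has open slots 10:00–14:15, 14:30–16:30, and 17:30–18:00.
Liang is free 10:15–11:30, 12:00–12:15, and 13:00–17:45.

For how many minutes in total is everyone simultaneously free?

210 minutes

Gita free within 10:00–18:00: 10:00–13:45, 14:00–15:00, 15:15–17:15.
Gita ∩ Thandi: 10:00–13:45, 14:00–15:00, 16:00–17:15.
Gita ∩ Thandi ∩ Ximena: 10:00–13:45, 14:00–14:15, 14:30–15:00, 16:00–16:30.
Gita ∩ Thandi ∩ Ximena ∩ Liang: 10:15–11:30, 12:00–12:15, 13:00–13:45, 14:00–14:15, 14:30–15:00, 16:00–16:30.
Total common minutes: 75 + 15 + 45 + 15 + 30 + 30 = 210.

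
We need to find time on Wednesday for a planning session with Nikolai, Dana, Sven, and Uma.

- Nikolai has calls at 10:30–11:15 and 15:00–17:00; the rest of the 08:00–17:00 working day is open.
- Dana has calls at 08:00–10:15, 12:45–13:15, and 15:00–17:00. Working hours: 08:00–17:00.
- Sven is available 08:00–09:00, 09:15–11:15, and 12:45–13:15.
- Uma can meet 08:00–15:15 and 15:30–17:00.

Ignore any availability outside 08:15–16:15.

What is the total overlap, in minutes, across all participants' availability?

Nikolai free within 08:00–17:00: 08:00–10:30, 11:15–15:00.
Dana free within 08:00–17:00: 10:15–12:45, 13:15–15:00.
Nikolai ∩ Dana: 10:15–10:30, 11:15–12:45, 13:15–15:00.
Nikolai ∩ Dana ∩ Sven: 10:15–10:30.
Nikolai ∩ Dana ∩ Sven ∩ Uma: 10:15–10:30.
Restricted to 08:15–16:15: 10:15–10:30.
Total common minutes: 15.

15 minutes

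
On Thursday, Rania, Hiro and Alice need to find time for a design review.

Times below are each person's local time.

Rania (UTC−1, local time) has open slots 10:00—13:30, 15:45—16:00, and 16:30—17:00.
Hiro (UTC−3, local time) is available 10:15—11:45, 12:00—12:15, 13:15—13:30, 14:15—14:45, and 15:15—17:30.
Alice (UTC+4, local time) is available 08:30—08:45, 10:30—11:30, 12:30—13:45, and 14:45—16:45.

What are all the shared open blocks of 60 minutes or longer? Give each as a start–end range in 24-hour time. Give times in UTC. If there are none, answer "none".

none

Rania → UTC: 11:00–14:30, 16:45–17:00, 17:30–18:00.
Hiro → UTC: 13:15–14:45, 15:00–15:15, 16:15–16:30, 17:15–17:45, 18:15–20:30.
Alice → UTC: 04:30–04:45, 06:30–07:30, 08:30–09:45, 10:45–12:45.
Rania ∩ Hiro: 13:15–14:30, 17:30–17:45.
Rania ∩ Hiro ∩ Alice: (none).
Windows ≥ 60 min: (none).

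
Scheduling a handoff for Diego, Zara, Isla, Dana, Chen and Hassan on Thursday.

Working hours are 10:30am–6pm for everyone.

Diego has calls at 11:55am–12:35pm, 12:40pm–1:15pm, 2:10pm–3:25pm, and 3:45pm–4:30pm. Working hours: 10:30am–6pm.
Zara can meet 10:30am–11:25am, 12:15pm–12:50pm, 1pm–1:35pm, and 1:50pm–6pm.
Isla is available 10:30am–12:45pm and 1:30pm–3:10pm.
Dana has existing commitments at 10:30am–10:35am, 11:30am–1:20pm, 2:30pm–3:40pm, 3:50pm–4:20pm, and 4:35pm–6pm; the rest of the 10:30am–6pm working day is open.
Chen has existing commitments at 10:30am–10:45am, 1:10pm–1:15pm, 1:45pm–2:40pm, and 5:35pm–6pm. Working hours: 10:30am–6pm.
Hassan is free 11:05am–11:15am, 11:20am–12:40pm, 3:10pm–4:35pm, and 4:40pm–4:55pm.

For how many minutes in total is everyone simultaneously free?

15 minutes

Diego free within 10:30–18:00: 10:30–11:55, 12:35–12:40, 13:15–14:10, 15:25–15:45, 16:30–18:00.
Dana free within 10:30–18:00: 10:35–11:30, 13:20–14:30, 15:40–15:50, 16:20–16:35.
Chen free within 10:30–18:00: 10:45–13:10, 13:15–13:45, 14:40–17:35.
Diego ∩ Zara: 10:30–11:25, 12:35–12:40, 13:15–13:35, 13:50–14:10, 15:25–15:45, 16:30–18:00.
Diego ∩ Zara ∩ Isla: 10:30–11:25, 12:35–12:40, 13:30–13:35, 13:50–14:10.
Diego ∩ Zara ∩ Isla ∩ Dana: 10:35–11:25, 13:30–13:35, 13:50–14:10.
Diego ∩ Zara ∩ Isla ∩ Dana ∩ Chen: 10:45–11:25, 13:30–13:35.
Diego ∩ Zara ∩ Isla ∩ Dana ∩ Chen ∩ Hassan: 11:05–11:15, 11:20–11:25.
Total common minutes: 10 + 5 = 15.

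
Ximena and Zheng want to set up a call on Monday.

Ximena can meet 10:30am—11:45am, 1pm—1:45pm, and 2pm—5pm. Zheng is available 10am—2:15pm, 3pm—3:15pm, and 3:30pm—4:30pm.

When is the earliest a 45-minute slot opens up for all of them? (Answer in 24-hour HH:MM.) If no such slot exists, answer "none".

Ximena ∩ Zheng: 10:30–11:45, 13:00–13:45, 14:00–14:15, 15:00–15:15, 15:30–16:30.
Windows ≥ 45 min: 10:30–11:45, 13:00–13:45, 15:30–16:30.
Earliest such window starts at 10:30.

10:30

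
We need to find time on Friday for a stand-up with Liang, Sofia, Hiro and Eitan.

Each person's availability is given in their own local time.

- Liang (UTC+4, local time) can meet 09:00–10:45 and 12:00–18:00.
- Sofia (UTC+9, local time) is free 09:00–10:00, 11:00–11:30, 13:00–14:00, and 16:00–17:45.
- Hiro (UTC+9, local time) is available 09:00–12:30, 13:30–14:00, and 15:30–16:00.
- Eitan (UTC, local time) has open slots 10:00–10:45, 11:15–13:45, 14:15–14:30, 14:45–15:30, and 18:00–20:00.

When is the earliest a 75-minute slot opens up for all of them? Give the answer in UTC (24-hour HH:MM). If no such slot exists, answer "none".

none

Liang → UTC: 05:00–06:45, 08:00–14:00.
Sofia → UTC: 00:00–01:00, 02:00–02:30, 04:00–05:00, 07:00–08:45.
Hiro → UTC: 00:00–03:30, 04:30–05:00, 06:30–07:00.
Eitan → UTC: 10:00–10:45, 11:15–13:45, 14:15–14:30, 14:45–15:30, 18:00–20:00.
Liang ∩ Sofia: 08:00–08:45.
Liang ∩ Sofia ∩ Hiro: (none).
Liang ∩ Sofia ∩ Hiro ∩ Eitan: (none).
Windows ≥ 75 min: (none).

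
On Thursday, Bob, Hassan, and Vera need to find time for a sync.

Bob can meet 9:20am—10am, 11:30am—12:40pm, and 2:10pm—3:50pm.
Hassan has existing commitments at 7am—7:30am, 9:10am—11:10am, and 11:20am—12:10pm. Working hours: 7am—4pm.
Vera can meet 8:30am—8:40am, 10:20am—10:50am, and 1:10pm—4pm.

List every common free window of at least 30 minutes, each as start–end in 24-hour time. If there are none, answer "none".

14:10–15:50

Hassan free within 07:00–16:00: 07:30–09:10, 11:10–11:20, 12:10–16:00.
Bob ∩ Hassan: 12:10–12:40, 14:10–15:50.
Bob ∩ Hassan ∩ Vera: 14:10–15:50.
Windows ≥ 30 min: 14:10–15:50.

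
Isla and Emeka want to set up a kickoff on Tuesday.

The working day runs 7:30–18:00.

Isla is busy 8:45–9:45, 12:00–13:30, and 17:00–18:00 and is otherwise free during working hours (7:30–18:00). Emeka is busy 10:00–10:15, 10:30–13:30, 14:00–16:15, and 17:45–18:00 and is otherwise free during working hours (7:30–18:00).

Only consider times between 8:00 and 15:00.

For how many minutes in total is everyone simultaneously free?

Isla free within 07:30–18:00: 07:30–08:45, 09:45–12:00, 13:30–17:00.
Emeka free within 07:30–18:00: 07:30–10:00, 10:15–10:30, 13:30–14:00, 16:15–17:45.
Isla ∩ Emeka: 07:30–08:45, 09:45–10:00, 10:15–10:30, 13:30–14:00, 16:15–17:00.
Restricted to 08:00–15:00: 08:00–08:45, 09:45–10:00, 10:15–10:30, 13:30–14:00.
Total common minutes: 45 + 15 + 15 + 30 = 105.

105 minutes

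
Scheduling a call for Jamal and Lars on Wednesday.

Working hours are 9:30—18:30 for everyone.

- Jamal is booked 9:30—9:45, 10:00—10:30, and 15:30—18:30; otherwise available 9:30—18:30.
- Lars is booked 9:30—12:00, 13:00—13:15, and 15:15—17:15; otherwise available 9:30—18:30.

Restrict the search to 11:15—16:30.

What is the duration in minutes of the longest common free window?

Jamal free within 09:30–18:30: 09:45–10:00, 10:30–15:30.
Lars free within 09:30–18:30: 12:00–13:00, 13:15–15:15, 17:15–18:30.
Jamal ∩ Lars: 12:00–13:00, 13:15–15:15.
Restricted to 11:15–16:30: 12:00–13:00, 13:15–15:15.
Common window lengths: 60, 120 min; longest is 120.

120 minutes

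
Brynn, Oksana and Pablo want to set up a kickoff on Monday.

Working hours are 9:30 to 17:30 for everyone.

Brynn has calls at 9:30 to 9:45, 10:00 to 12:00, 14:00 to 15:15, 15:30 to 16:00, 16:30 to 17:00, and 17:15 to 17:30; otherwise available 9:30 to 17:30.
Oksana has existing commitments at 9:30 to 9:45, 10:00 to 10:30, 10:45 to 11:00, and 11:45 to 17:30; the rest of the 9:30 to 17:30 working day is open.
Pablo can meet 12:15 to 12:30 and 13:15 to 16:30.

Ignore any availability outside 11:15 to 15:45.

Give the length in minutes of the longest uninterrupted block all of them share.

Brynn free within 09:30–17:30: 09:45–10:00, 12:00–14:00, 15:15–15:30, 16:00–16:30, 17:00–17:15.
Oksana free within 09:30–17:30: 09:45–10:00, 10:30–10:45, 11:00–11:45.
Brynn ∩ Oksana: 09:45–10:00.
Brynn ∩ Oksana ∩ Pablo: (none).
Restricted to 11:15–15:45: (none).
No common window.

0 minutes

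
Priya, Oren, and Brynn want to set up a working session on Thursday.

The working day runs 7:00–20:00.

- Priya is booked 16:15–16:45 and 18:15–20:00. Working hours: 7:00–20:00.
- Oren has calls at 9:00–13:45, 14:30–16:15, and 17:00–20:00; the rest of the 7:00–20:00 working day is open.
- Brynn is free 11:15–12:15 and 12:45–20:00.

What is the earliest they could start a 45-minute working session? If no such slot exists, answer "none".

13:45

Priya free within 07:00–20:00: 07:00–16:15, 16:45–18:15.
Oren free within 07:00–20:00: 07:00–09:00, 13:45–14:30, 16:15–17:00.
Priya ∩ Oren: 07:00–09:00, 13:45–14:30, 16:45–17:00.
Priya ∩ Oren ∩ Brynn: 13:45–14:30, 16:45–17:00.
Windows ≥ 45 min: 13:45–14:30.
Earliest such window starts at 13:45.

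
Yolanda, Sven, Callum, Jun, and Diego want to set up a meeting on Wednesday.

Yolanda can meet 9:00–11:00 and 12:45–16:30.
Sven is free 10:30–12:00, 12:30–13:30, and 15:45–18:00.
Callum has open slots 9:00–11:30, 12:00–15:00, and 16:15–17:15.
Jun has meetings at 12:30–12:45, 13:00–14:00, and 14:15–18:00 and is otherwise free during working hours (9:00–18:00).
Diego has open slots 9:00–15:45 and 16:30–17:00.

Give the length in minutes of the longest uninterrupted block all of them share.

30 minutes

Jun free within 09:00–18:00: 09:00–12:30, 12:45–13:00, 14:00–14:15.
Yolanda ∩ Sven: 10:30–11:00, 12:45–13:30, 15:45–16:30.
Yolanda ∩ Sven ∩ Callum: 10:30–11:00, 12:45–13:30, 16:15–16:30.
Yolanda ∩ Sven ∩ Callum ∩ Jun: 10:30–11:00, 12:45–13:00.
Yolanda ∩ Sven ∩ Callum ∩ Jun ∩ Diego: 10:30–11:00, 12:45–13:00.
Common window lengths: 30, 15 min; longest is 30.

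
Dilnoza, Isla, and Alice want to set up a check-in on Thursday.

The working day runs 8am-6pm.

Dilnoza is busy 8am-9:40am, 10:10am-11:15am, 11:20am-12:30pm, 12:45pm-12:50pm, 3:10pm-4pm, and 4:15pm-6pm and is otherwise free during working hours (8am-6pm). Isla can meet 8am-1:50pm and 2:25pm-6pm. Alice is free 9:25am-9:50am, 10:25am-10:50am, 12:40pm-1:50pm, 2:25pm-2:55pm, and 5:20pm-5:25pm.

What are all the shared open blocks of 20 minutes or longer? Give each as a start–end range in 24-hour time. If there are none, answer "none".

Dilnoza free within 08:00–18:00: 09:40–10:10, 11:15–11:20, 12:30–12:45, 12:50–15:10, 16:00–16:15.
Dilnoza ∩ Isla: 09:40–10:10, 11:15–11:20, 12:30–12:45, 12:50–13:50, 14:25–15:10, 16:00–16:15.
Dilnoza ∩ Isla ∩ Alice: 09:40–09:50, 12:40–12:45, 12:50–13:50, 14:25–14:55.
Windows ≥ 20 min: 12:50–13:50, 14:25–14:55.

12:50–13:50, 14:25–14:55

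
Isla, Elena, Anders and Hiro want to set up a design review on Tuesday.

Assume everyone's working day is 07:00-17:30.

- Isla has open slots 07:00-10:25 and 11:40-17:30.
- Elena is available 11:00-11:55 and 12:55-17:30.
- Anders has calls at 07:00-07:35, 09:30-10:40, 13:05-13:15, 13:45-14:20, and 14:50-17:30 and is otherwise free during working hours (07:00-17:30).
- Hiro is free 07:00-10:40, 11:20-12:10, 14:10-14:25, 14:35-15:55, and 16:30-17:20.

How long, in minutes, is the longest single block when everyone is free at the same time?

15 minutes

Anders free within 07:00–17:30: 07:35–09:30, 10:40–13:05, 13:15–13:45, 14:20–14:50.
Isla ∩ Elena: 11:40–11:55, 12:55–17:30.
Isla ∩ Elena ∩ Anders: 11:40–11:55, 12:55–13:05, 13:15–13:45, 14:20–14:50.
Isla ∩ Elena ∩ Anders ∩ Hiro: 11:40–11:55, 14:20–14:25, 14:35–14:50.
Common window lengths: 15, 5, 15 min; longest is 15.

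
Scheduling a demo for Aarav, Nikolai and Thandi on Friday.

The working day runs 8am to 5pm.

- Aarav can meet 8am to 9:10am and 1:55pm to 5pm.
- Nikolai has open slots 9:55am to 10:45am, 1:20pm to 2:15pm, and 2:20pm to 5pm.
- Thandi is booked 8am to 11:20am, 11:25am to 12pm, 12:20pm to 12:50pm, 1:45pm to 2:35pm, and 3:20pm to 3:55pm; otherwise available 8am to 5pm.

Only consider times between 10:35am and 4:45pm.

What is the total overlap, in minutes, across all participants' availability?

95 minutes

Thandi free within 08:00–17:00: 11:20–11:25, 12:00–12:20, 12:50–13:45, 14:35–15:20, 15:55–17:00.
Aarav ∩ Nikolai: 13:55–14:15, 14:20–17:00.
Aarav ∩ Nikolai ∩ Thandi: 14:35–15:20, 15:55–17:00.
Restricted to 10:35–16:45: 14:35–15:20, 15:55–16:45.
Total common minutes: 45 + 50 = 95.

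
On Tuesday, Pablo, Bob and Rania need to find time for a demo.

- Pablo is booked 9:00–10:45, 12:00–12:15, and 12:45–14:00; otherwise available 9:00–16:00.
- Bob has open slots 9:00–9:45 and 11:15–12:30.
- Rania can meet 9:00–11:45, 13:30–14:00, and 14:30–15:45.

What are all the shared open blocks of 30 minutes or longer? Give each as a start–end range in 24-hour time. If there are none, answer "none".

11:15–11:45

Pablo free within 09:00–16:00: 10:45–12:00, 12:15–12:45, 14:00–16:00.
Pablo ∩ Bob: 11:15–12:00, 12:15–12:30.
Pablo ∩ Bob ∩ Rania: 11:15–11:45.
Windows ≥ 30 min: 11:15–11:45.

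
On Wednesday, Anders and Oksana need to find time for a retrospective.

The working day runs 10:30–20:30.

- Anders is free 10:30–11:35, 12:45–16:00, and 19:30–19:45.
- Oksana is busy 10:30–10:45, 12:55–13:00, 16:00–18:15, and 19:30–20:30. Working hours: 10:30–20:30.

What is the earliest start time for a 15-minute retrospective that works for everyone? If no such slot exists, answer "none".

Oksana free within 10:30–20:30: 10:45–12:55, 13:00–16:00, 18:15–19:30.
Anders ∩ Oksana: 10:45–11:35, 12:45–12:55, 13:00–16:00.
Windows ≥ 15 min: 10:45–11:35, 13:00–16:00.
Earliest such window starts at 10:45.

10:45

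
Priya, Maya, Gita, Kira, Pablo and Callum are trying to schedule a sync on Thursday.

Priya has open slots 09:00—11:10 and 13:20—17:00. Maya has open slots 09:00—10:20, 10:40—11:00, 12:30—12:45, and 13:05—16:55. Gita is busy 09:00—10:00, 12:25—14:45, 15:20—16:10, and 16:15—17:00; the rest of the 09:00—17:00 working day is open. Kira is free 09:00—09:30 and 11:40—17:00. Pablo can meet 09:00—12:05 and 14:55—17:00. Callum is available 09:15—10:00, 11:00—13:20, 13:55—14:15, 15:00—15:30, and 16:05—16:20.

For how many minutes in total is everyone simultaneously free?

25 minutes

Gita free within 09:00–17:00: 10:00–12:25, 14:45–15:20, 16:10–16:15.
Priya ∩ Maya: 09:00–10:20, 10:40–11:00, 13:20–16:55.
Priya ∩ Maya ∩ Gita: 10:00–10:20, 10:40–11:00, 14:45–15:20, 16:10–16:15.
Priya ∩ Maya ∩ Gita ∩ Kira: 14:45–15:20, 16:10–16:15.
Priya ∩ Maya ∩ Gita ∩ Kira ∩ Pablo: 14:55–15:20, 16:10–16:15.
Priya ∩ Maya ∩ Gita ∩ Kira ∩ Pablo ∩ Callum: 15:00–15:20, 16:10–16:15.
Total common minutes: 20 + 5 = 25.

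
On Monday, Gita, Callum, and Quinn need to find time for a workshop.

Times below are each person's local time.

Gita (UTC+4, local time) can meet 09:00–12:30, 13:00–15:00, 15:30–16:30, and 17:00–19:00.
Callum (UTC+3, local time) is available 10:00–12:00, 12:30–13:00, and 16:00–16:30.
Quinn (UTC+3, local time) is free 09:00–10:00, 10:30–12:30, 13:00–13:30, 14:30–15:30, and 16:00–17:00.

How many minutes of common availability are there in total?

90 minutes

Gita → UTC: 05:00–08:30, 09:00–11:00, 11:30–12:30, 13:00–15:00.
Callum → UTC: 07:00–09:00, 09:30–10:00, 13:00–13:30.
Quinn → UTC: 06:00–07:00, 07:30–09:30, 10:00–10:30, 11:30–12:30, 13:00–14:00.
Gita ∩ Callum: 07:00–08:30, 09:30–10:00, 13:00–13:30.
Gita ∩ Callum ∩ Quinn: 07:30–08:30, 13:00–13:30.
Total common minutes: 60 + 30 = 90.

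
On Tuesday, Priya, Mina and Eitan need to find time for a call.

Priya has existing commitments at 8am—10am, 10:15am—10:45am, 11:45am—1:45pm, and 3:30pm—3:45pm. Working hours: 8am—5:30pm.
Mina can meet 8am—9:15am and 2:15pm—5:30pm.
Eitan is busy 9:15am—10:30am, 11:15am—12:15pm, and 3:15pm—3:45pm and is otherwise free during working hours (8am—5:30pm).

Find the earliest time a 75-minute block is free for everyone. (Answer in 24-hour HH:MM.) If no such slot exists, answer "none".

Priya free within 08:00–17:30: 10:00–10:15, 10:45–11:45, 13:45–15:30, 15:45–17:30.
Eitan free within 08:00–17:30: 08:00–09:15, 10:30–11:15, 12:15–15:15, 15:45–17:30.
Priya ∩ Mina: 14:15–15:30, 15:45–17:30.
Priya ∩ Mina ∩ Eitan: 14:15–15:15, 15:45–17:30.
Windows ≥ 75 min: 15:45–17:30.
Earliest such window starts at 15:45.

15:45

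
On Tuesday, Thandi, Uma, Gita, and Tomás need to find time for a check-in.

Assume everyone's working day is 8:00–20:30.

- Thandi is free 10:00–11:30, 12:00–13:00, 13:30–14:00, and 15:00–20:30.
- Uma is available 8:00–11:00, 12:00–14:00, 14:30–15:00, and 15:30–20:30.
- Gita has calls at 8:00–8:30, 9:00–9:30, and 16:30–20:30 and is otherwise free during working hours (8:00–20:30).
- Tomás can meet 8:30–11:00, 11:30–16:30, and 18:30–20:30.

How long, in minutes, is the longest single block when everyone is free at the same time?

60 minutes

Gita free within 08:00–20:30: 08:30–09:00, 09:30–16:30.
Thandi ∩ Uma: 10:00–11:00, 12:00–13:00, 13:30–14:00, 15:30–20:30.
Thandi ∩ Uma ∩ Gita: 10:00–11:00, 12:00–13:00, 13:30–14:00, 15:30–16:30.
Thandi ∩ Uma ∩ Gita ∩ Tomás: 10:00–11:00, 12:00–13:00, 13:30–14:00, 15:30–16:30.
Common window lengths: 60, 60, 30, 60 min; longest is 60.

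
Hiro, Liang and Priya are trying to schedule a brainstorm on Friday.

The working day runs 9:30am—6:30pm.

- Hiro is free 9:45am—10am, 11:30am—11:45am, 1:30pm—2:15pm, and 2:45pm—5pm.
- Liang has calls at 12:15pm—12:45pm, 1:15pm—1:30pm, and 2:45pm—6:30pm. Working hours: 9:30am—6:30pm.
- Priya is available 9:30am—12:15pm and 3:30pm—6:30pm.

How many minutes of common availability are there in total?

30 minutes

Liang free within 09:30–18:30: 09:30–12:15, 12:45–13:15, 13:30–14:45.
Hiro ∩ Liang: 09:45–10:00, 11:30–11:45, 13:30–14:15.
Hiro ∩ Liang ∩ Priya: 09:45–10:00, 11:30–11:45.
Total common minutes: 15 + 15 = 30.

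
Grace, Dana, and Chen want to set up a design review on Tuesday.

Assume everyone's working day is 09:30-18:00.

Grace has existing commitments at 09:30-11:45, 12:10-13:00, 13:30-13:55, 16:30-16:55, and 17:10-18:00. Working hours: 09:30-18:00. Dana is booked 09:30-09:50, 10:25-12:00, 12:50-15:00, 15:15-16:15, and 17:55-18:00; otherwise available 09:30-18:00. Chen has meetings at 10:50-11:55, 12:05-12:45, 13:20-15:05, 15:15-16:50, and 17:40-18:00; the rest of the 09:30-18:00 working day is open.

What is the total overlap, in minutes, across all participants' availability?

Grace free within 09:30–18:00: 11:45–12:10, 13:00–13:30, 13:55–16:30, 16:55–17:10.
Dana free within 09:30–18:00: 09:50–10:25, 12:00–12:50, 15:00–15:15, 16:15–17:55.
Chen free within 09:30–18:00: 09:30–10:50, 11:55–12:05, 12:45–13:20, 15:05–15:15, 16:50–17:40.
Grace ∩ Dana: 12:00–12:10, 15:00–15:15, 16:15–16:30, 16:55–17:10.
Grace ∩ Dana ∩ Chen: 12:00–12:05, 15:05–15:15, 16:55–17:10.
Total common minutes: 5 + 10 + 15 = 30.

30 minutes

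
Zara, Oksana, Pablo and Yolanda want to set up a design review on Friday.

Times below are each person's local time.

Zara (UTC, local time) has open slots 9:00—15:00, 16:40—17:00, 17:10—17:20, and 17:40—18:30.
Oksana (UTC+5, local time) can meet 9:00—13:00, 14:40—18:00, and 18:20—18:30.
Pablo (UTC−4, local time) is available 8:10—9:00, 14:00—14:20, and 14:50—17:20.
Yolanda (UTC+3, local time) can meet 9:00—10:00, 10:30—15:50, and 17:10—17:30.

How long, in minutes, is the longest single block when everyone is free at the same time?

40 minutes

Zara → UTC: 09:00–15:00, 16:40–17:00, 17:10–17:20, 17:40–18:30.
Oksana → UTC: 04:00–08:00, 09:40–13:00, 13:20–13:30.
Pablo → UTC: 12:10–13:00, 18:00–18:20, 18:50–21:20.
Yolanda → UTC: 06:00–07:00, 07:30–12:50, 14:10–14:30.
Zara ∩ Oksana: 09:40–13:00, 13:20–13:30.
Zara ∩ Oksana ∩ Pablo: 12:10–13:00.
Zara ∩ Oksana ∩ Pablo ∩ Yolanda: 12:10–12:50.
Single common window of 40 minutes.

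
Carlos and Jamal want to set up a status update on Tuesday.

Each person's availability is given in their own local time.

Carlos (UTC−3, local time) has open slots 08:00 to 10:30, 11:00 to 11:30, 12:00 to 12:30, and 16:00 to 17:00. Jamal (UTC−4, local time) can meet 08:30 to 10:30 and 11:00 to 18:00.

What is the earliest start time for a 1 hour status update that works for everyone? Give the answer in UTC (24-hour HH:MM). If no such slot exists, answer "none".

12:30

Carlos → UTC: 11:00–13:30, 14:00–14:30, 15:00–15:30, 19:00–20:00.
Jamal → UTC: 12:30–14:30, 15:00–22:00.
Carlos ∩ Jamal: 12:30–13:30, 14:00–14:30, 15:00–15:30, 19:00–20:00.
Windows ≥ 60 min: 12:30–13:30, 19:00–20:00.
Earliest such window starts at 12:30.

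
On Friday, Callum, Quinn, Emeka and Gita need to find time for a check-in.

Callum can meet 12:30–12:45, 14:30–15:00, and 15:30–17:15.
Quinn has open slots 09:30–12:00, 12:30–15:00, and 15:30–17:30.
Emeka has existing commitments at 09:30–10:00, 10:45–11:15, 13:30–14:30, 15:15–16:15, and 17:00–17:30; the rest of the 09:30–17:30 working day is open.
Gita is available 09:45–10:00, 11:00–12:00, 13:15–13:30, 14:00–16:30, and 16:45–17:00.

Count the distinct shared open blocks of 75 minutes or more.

0

Emeka free within 09:30–17:30: 10:00–10:45, 11:15–13:30, 14:30–15:15, 16:15–17:00.
Callum ∩ Quinn: 12:30–12:45, 14:30–15:00, 15:30–17:15.
Callum ∩ Quinn ∩ Emeka: 12:30–12:45, 14:30–15:00, 16:15–17:00.
Callum ∩ Quinn ∩ Emeka ∩ Gita: 14:30–15:00, 16:15–16:30, 16:45–17:00.
Windows ≥ 75 min: (none).
That's 0 windows.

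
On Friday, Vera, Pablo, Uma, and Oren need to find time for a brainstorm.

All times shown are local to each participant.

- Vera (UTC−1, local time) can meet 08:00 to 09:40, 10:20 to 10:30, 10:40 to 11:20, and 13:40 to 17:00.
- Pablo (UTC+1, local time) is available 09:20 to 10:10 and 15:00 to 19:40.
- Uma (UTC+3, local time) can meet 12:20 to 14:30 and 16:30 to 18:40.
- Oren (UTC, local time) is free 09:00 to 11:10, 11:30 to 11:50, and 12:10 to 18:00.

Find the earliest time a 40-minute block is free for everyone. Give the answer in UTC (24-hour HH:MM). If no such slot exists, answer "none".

Vera → UTC: 09:00–10:40, 11:20–11:30, 11:40–12:20, 14:40–18:00.
Pablo → UTC: 08:20–09:10, 14:00–18:40.
Uma → UTC: 09:20–11:30, 13:30–15:40.
Oren → UTC: 09:00–11:10, 11:30–11:50, 12:10–18:00.
Vera ∩ Pablo: 09:00–09:10, 14:40–18:00.
Vera ∩ Pablo ∩ Uma: 14:40–15:40.
Vera ∩ Pablo ∩ Uma ∩ Oren: 14:40–15:40.
Windows ≥ 40 min: 14:40–15:40.
Earliest such window starts at 14:40.

14:40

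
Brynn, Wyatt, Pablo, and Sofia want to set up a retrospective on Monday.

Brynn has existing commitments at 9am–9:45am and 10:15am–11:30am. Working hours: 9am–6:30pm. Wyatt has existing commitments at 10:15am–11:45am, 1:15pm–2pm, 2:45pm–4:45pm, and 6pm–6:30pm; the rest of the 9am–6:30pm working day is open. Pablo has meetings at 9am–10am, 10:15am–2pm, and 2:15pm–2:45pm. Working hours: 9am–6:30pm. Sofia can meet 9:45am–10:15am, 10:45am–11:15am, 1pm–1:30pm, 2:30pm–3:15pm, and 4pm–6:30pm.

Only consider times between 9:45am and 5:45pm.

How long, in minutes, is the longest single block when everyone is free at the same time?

60 minutes

Brynn free within 09:00–18:30: 09:45–10:15, 11:30–18:30.
Wyatt free within 09:00–18:30: 09:00–10:15, 11:45–13:15, 14:00–14:45, 16:45–18:00.
Pablo free within 09:00–18:30: 10:00–10:15, 14:00–14:15, 14:45–18:30.
Brynn ∩ Wyatt: 09:45–10:15, 11:45–13:15, 14:00–14:45, 16:45–18:00.
Brynn ∩ Wyatt ∩ Pablo: 10:00–10:15, 14:00–14:15, 16:45–18:00.
Brynn ∩ Wyatt ∩ Pablo ∩ Sofia: 10:00–10:15, 16:45–18:00.
Restricted to 09:45–17:45: 10:00–10:15, 16:45–17:45.
Common window lengths: 15, 60 min; longest is 60.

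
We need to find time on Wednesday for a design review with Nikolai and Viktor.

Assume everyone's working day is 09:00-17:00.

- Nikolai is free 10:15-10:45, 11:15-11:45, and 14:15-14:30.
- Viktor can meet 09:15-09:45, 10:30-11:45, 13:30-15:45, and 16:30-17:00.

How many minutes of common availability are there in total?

Nikolai ∩ Viktor: 10:30–10:45, 11:15–11:45, 14:15–14:30.
Total common minutes: 15 + 30 + 15 = 60.

60 minutes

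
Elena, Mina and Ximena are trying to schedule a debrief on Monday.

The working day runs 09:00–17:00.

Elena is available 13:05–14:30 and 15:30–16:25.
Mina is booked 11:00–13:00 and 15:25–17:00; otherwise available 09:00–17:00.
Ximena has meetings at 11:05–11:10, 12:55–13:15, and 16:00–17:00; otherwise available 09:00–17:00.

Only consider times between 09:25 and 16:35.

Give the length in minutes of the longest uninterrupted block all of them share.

Mina free within 09:00–17:00: 09:00–11:00, 13:00–15:25.
Ximena free within 09:00–17:00: 09:00–11:05, 11:10–12:55, 13:15–16:00.
Elena ∩ Mina: 13:05–14:30.
Elena ∩ Mina ∩ Ximena: 13:15–14:30.
Restricted to 09:25–16:35: 13:15–14:30.
Single common window of 75 minutes.

75 minutes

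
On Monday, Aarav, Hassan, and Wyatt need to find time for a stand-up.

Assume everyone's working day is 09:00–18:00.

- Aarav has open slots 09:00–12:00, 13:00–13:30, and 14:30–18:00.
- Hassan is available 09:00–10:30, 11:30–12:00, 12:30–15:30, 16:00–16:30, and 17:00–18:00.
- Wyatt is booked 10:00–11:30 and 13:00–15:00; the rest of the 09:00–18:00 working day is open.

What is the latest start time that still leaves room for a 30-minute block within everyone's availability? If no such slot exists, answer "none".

17:30

Wyatt free within 09:00–18:00: 09:00–10:00, 11:30–13:00, 15:00–18:00.
Aarav ∩ Hassan: 09:00–10:30, 11:30–12:00, 13:00–13:30, 14:30–15:30, 16:00–16:30, 17:00–18:00.
Aarav ∩ Hassan ∩ Wyatt: 09:00–10:00, 11:30–12:00, 15:00–15:30, 16:00–16:30, 17:00–18:00.
Windows ≥ 30 min: 09:00–10:00, 11:30–12:00, 15:00–15:30, 16:00–16:30, 17:00–18:00.
Latest start in the last window 17:00–18:00 is 18:00 − 30 min = 17:30.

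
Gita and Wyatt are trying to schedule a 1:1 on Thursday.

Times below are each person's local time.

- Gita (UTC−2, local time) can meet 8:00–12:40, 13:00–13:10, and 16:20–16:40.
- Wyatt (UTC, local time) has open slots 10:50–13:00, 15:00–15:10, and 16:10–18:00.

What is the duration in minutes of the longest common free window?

130 minutes

Gita → UTC: 10:00–14:40, 15:00–15:10, 18:20–18:40.
Wyatt → UTC: 10:50–13:00, 15:00–15:10, 16:10–18:00.
Gita ∩ Wyatt: 10:50–13:00, 15:00–15:10.
Common window lengths: 130, 10 min; longest is 130.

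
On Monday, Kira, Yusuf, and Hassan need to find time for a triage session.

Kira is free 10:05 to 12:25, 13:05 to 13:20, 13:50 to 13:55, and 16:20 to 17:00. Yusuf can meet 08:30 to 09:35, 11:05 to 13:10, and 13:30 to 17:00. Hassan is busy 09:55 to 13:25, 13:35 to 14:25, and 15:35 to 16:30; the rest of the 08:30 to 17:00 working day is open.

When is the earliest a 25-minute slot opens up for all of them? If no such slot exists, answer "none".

16:30

Hassan free within 08:30–17:00: 08:30–09:55, 13:25–13:35, 14:25–15:35, 16:30–17:00.
Kira ∩ Yusuf: 11:05–12:25, 13:05–13:10, 13:50–13:55, 16:20–17:00.
Kira ∩ Yusuf ∩ Hassan: 16:30–17:00.
Windows ≥ 25 min: 16:30–17:00.
Earliest such window starts at 16:30.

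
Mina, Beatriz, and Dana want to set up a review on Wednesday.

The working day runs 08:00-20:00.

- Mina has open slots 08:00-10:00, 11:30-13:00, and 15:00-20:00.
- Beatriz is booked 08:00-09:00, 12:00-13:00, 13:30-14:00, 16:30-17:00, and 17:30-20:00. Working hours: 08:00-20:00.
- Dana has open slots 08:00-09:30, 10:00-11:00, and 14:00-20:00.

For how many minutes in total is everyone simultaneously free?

150 minutes

Beatriz free within 08:00–20:00: 09:00–12:00, 13:00–13:30, 14:00–16:30, 17:00–17:30.
Mina ∩ Beatriz: 09:00–10:00, 11:30–12:00, 15:00–16:30, 17:00–17:30.
Mina ∩ Beatriz ∩ Dana: 09:00–09:30, 15:00–16:30, 17:00–17:30.
Total common minutes: 30 + 90 + 30 = 150.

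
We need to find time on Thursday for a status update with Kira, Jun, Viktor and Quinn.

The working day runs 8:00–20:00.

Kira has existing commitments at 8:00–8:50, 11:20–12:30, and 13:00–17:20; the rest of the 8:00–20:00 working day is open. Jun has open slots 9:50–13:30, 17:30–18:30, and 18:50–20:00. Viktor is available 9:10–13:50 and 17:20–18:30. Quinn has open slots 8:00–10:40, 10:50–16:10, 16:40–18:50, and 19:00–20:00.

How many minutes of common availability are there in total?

170 minutes

Kira free within 08:00–20:00: 08:50–11:20, 12:30–13:00, 17:20–20:00.
Kira ∩ Jun: 09:50–11:20, 12:30–13:00, 17:30–18:30, 18:50–20:00.
Kira ∩ Jun ∩ Viktor: 09:50–11:20, 12:30–13:00, 17:30–18:30.
Kira ∩ Jun ∩ Viktor ∩ Quinn: 09:50–10:40, 10:50–11:20, 12:30–13:00, 17:30–18:30.
Total common minutes: 50 + 30 + 30 + 60 = 170.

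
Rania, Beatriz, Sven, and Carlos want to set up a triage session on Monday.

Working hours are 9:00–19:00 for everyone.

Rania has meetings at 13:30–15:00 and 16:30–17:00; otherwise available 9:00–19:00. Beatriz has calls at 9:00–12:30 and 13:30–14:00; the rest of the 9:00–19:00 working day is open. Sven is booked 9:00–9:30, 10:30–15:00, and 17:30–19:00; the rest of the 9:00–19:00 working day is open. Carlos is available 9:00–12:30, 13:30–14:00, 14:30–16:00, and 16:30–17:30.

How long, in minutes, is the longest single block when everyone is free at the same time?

60 minutes

Rania free within 09:00–19:00: 09:00–13:30, 15:00–16:30, 17:00–19:00.
Beatriz free within 09:00–19:00: 12:30–13:30, 14:00–19:00.
Sven free within 09:00–19:00: 09:30–10:30, 15:00–17:30.
Rania ∩ Beatriz: 12:30–13:30, 15:00–16:30, 17:00–19:00.
Rania ∩ Beatriz ∩ Sven: 15:00–16:30, 17:00–17:30.
Rania ∩ Beatriz ∩ Sven ∩ Carlos: 15:00–16:00, 17:00–17:30.
Common window lengths: 60, 30 min; longest is 60.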